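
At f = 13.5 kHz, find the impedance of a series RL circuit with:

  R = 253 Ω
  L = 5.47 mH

Step 1 — Angular frequency: ω = 2π·f = 2π·1.35e+04 = 8.482e+04 rad/s.
Step 2 — Component impedances:
  R: Z = R = 253 Ω
  L: Z = jωL = j·8.482e+04·0.00547 = 0 + j464 Ω
Step 3 — Series combination: Z_total = R + L = 253 + j464 Ω = 528.5∠61.4° Ω.

Z = 253 + j464 Ω = 528.5∠61.4° Ω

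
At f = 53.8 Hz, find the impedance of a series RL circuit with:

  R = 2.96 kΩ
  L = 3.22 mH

Step 1 — Angular frequency: ω = 2π·f = 2π·53.8 = 338 rad/s.
Step 2 — Component impedances:
  R: Z = R = 2960 Ω
  L: Z = jωL = j·338·0.00322 = 0 + j1.088 Ω
Step 3 — Series combination: Z_total = R + L = 2960 + j1.088 Ω = 2960∠0.0° Ω.

Z = 2960 + j1.088 Ω = 2960∠0.0° Ω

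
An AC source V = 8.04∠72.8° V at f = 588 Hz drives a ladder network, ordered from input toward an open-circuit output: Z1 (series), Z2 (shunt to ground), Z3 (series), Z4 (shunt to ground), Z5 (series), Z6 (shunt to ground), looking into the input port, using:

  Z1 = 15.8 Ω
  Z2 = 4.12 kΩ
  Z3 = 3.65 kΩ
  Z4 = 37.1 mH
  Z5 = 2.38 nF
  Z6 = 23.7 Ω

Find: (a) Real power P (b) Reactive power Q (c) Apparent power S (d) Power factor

Step 1 — Angular frequency: ω = 2π·f = 2π·588 = 3695 rad/s.
Step 2 — Component impedances:
  Z1: Z = R = 15.8 Ω
  Z2: Z = R = 4120 Ω
  Z3: Z = R = 3650 Ω
  Z4: Z = jωL = j·3695·0.0371 = 0 + j137.1 Ω
  Z5: Z = 1/(jωC) = -j/(ω·C) = 0 - j1.137e+05 Ω
  Z6: Z = R = 23.7 Ω
Step 3 — Ladder network (open output): work backward from the far end, alternating series and parallel combinations. Z_in = 1952 + j38.57 Ω = 1952∠1.1° Ω.
Step 4 — Source phasor: V = 8.04∠72.8° V = 2.377 + j7.68 V.
Step 5 — Current: I = V / Z = 0.001295 + j0.003909 A = 0.004118∠71.7° A.
Step 6 — Complex power: S = V·I* = 0.0331 + j0.0006542 VA.
Step 7 — Real power: P = Re(S) = 0.0331 W.
Step 8 — Reactive power: Q = Im(S) = 0.0006542 VAR.
Step 9 — Apparent power: |S| = 0.03311 VA.
Step 10 — Power factor: PF = P/|S| = 0.9998 (lagging).

(a) P = 0.0331 W  (b) Q = 0.0006542 VAR  (c) S = 0.03311 VA  (d) PF = 0.9998 (lagging)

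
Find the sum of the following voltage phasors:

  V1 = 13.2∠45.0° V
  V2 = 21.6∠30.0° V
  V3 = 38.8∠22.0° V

Step 1 — Convert each phasor to rectangular form:
  V1 = 13.2·(cos(45.0°) + j·sin(45.0°)) = 9.334 + j9.334 V
  V2 = 21.6·(cos(30.0°) + j·sin(30.0°)) = 18.71 + j10.8 V
  V3 = 38.8·(cos(22.0°) + j·sin(22.0°)) = 35.97 + j14.53 V
Step 2 — Sum components: V_total = 64.01 + j34.67 V.
Step 3 — Convert to polar: |V_total| = 72.8 V, ∠V_total = 28.4°.

V_total = 72.8∠28.4° V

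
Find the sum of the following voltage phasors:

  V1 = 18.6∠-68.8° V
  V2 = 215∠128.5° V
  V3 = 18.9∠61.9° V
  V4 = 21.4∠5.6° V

Step 1 — Convert each phasor to rectangular form:
  V1 = 18.6·(cos(-68.8°) + j·sin(-68.8°)) = 6.726 - j17.34 V
  V2 = 215·(cos(128.5°) + j·sin(128.5°)) = -133.8 + j168.3 V
  V3 = 18.9·(cos(61.9°) + j·sin(61.9°)) = 8.902 + j16.67 V
  V4 = 21.4·(cos(5.6°) + j·sin(5.6°)) = 21.3 + j2.088 V
Step 2 — Sum components: V_total = -96.91 + j169.7 V.
Step 3 — Convert to polar: |V_total| = 195.4 V, ∠V_total = 119.7°.

V_total = 195.4∠119.7° V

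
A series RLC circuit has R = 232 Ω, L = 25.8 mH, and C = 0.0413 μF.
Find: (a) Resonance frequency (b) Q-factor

Step 1 — Resonance condition Im(Z)=0 gives ω₀ = 1/√(LC).
Step 2 — ω₀ = 1/√(0.0258·4.13e-08) = 3.063e+04 rad/s.
Step 3 — f₀ = ω₀/(2π) = 4876 Hz.
Step 4 — Series Q: Q = ω₀L/R = 3.063e+04·0.0258/232 = 3.407.

(a) f₀ = 4876 Hz  (b) Q = 3.407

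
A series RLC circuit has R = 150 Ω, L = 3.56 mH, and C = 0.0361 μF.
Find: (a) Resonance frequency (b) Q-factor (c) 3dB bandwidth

Step 1 — Resonance: ω₀ = 1/√(LC) = 1/√(0.00356·3.61e-08) = 8.821e+04 rad/s.
Step 2 — f₀ = ω₀/(2π) = 1.404e+04 Hz.
Step 3 — Series Q: Q = ω₀L/R = 8.821e+04·0.00356/150 = 2.094.
Step 4 — Bandwidth: Δω = ω₀/Q = 4.213e+04 rad/s; BW = Δω/(2π) = 6706 Hz.

(a) f₀ = 1.404e+04 Hz  (b) Q = 2.094  (c) BW = 6706 Hz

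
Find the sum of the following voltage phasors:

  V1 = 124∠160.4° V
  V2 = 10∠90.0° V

Step 1 — Convert each phasor to rectangular form:
  V1 = 124·(cos(160.4°) + j·sin(160.4°)) = -116.8 + j41.6 V
  V2 = 10·(cos(90.0°) + j·sin(90.0°)) = 0 + j10 V
Step 2 — Sum components: V_total = -116.8 + j51.6 V.
Step 3 — Convert to polar: |V_total| = 127.7 V, ∠V_total = 156.2°.

V_total = 127.7∠156.2° V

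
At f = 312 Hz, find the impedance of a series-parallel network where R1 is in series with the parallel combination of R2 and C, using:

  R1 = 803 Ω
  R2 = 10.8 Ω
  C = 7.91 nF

Step 1 — Angular frequency: ω = 2π·f = 2π·312 = 1960 rad/s.
Step 2 — Component impedances:
  R1: Z = R = 803 Ω
  R2: Z = R = 10.8 Ω
  C: Z = 1/(jωC) = -j/(ω·C) = 0 - j6.449e+04 Ω
Step 3 — Parallel branch: R2 || C = 1/(1/R2 + 1/C) = 10.8 - j0.001809 Ω.
Step 4 — Series with R1: Z_total = R1 + (R2 || C) = 813.8 - j0.001809 Ω = 813.8∠-0.0° Ω.

Z = 813.8 - j0.001809 Ω = 813.8∠-0.0° Ω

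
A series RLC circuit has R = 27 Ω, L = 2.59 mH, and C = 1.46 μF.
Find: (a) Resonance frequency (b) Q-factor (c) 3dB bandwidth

Step 1 — Resonance: ω₀ = 1/√(LC) = 1/√(0.00259·1.46e-06) = 1.626e+04 rad/s.
Step 2 — f₀ = ω₀/(2π) = 2588 Hz.
Step 3 — Series Q: Q = ω₀L/R = 1.626e+04·0.00259/27 = 1.56.
Step 4 — Bandwidth: Δω = ω₀/Q = 1.042e+04 rad/s; BW = Δω/(2π) = 1659 Hz.

(a) f₀ = 2588 Hz  (b) Q = 1.56  (c) BW = 1659 Hz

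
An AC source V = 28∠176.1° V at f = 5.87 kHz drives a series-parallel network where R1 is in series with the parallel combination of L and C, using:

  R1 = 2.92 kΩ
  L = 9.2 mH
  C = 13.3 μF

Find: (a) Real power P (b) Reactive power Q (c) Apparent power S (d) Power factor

Step 1 — Angular frequency: ω = 2π·f = 2π·5870 = 3.688e+04 rad/s.
Step 2 — Component impedances:
  R1: Z = R = 2920 Ω
  L: Z = jωL = j·3.688e+04·0.0092 = 0 + j339.3 Ω
  C: Z = 1/(jωC) = -j/(ω·C) = 0 - j2.039 Ω
Step 3 — Parallel branch: L || C = 1/(1/L + 1/C) = 0 - j2.051 Ω.
Step 4 — Series with R1: Z_total = R1 + (L || C) = 2920 - j2.051 Ω = 2920∠-0.0° Ω.
Step 5 — Source phasor: V = 28∠176.1° V = -27.94 + j1.904 V.
Step 6 — Current: I = V / Z = -0.009567 + j0.0006455 A = 0.009589∠176.1° A.
Step 7 — Complex power: S = V·I* = 0.2685 - j0.0001886 VA.
Step 8 — Real power: P = Re(S) = 0.2685 W.
Step 9 — Reactive power: Q = Im(S) = -0.0001886 VAR.
Step 10 — Apparent power: |S| = 0.2685 VA.
Step 11 — Power factor: PF = P/|S| = 1 (leading).

(a) P = 0.2685 W  (b) Q = -0.0001886 VAR  (c) S = 0.2685 VA  (d) PF = 1 (leading)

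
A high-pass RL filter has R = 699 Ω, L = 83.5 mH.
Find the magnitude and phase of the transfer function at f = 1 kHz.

Step 1 — Angular frequency: ω = 2π·1000 = 6283 rad/s.
Step 2 — Transfer function: H(jω) = jωL/(R + jωL).
Step 3 — Numerator jωL = j·524.6; denominator R + jωL = 699 + j524.6.
Step 4 — H = 0.3603 + j0.4801.
Step 5 — Magnitude: |H| = 0.6003 (-4.4 dB); phase: φ = 53.1°.

|H| = 0.6003 (-4.4 dB), φ = 53.1°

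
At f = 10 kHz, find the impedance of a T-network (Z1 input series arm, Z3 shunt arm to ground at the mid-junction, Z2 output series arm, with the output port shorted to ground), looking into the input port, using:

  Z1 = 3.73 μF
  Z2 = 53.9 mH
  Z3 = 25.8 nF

Step 1 — Angular frequency: ω = 2π·f = 2π·1e+04 = 6.283e+04 rad/s.
Step 2 — Component impedances:
  Z1: Z = 1/(jωC) = -j/(ω·C) = 0 - j4.267 Ω
  Z2: Z = jωL = j·6.283e+04·0.0539 = 0 + j3387 Ω
  Z3: Z = 1/(jωC) = -j/(ω·C) = 0 - j616.9 Ω
Step 3 — With the output port shorted to ground, the output series arm Z2 runs from the junction to ground; the shunt arm Z3 also runs from the junction to ground. They appear in parallel: Z3 || Z2 = 0 - j754.3 Ω.
Step 4 — Series with input arm Z1: Z_in = Z1 + (Z3 || Z2) = 0 - j758.5 Ω = 758.5∠-90.0° Ω.

Z = 0 - j758.5 Ω = 758.5∠-90.0° Ω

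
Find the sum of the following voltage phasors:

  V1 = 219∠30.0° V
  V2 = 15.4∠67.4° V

Step 1 — Convert each phasor to rectangular form:
  V1 = 219·(cos(30.0°) + j·sin(30.0°)) = 189.7 + j109.5 V
  V2 = 15.4·(cos(67.4°) + j·sin(67.4°)) = 5.918 + j14.22 V
Step 2 — Sum components: V_total = 195.6 + j123.7 V.
Step 3 — Convert to polar: |V_total| = 231.4 V, ∠V_total = 32.3°.

V_total = 231.4∠32.3° V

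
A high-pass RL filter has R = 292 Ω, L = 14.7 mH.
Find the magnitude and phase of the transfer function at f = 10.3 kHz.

Step 1 — Angular frequency: ω = 2π·1.03e+04 = 6.472e+04 rad/s.
Step 2 — Transfer function: H(jω) = jωL/(R + jωL).
Step 3 — Numerator jωL = j·951.3; denominator R + jωL = 292 + j951.3.
Step 4 — H = 0.9139 + j0.2805.
Step 5 — Magnitude: |H| = 0.956 (-0.4 dB); phase: φ = 17.1°.

|H| = 0.956 (-0.4 dB), φ = 17.1°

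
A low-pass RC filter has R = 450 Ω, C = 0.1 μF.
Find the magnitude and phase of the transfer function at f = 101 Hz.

Step 1 — Angular frequency: ω = 2π·101 = 634.6 rad/s.
Step 2 — Transfer function: H(jω) = 1/(1 + jωRC).
Step 3 — Denominator: 1 + jωRC = 1 + j·634.6·450·1e-07 = 1 + j0.02856.
Step 4 — H = 0.9992 - j0.02853.
Step 5 — Magnitude: |H| = 0.9996 (-0.0 dB); phase: φ = -1.6°.

|H| = 0.9996 (-0.0 dB), φ = -1.6°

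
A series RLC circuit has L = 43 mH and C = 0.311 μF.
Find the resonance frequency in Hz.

Step 1 — Resonance condition Im(Z)=0 gives ω₀ = 1/√(LC).
Step 2 — ω₀ = 1/√(0.043·3.11e-07) = 8647 rad/s.
Step 3 — f₀ = ω₀/(2π) = 1376 Hz.

f₀ = 1376 Hz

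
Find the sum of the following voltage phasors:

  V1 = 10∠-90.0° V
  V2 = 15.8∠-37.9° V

Step 1 — Convert each phasor to rectangular form:
  V1 = 10·(cos(-90.0°) + j·sin(-90.0°)) = 0 - j10 V
  V2 = 15.8·(cos(-37.9°) + j·sin(-37.9°)) = 12.47 - j9.706 V
Step 2 — Sum components: V_total = 12.47 - j19.71 V.
Step 3 — Convert to polar: |V_total| = 23.32 V, ∠V_total = -57.7°.

V_total = 23.32∠-57.7° V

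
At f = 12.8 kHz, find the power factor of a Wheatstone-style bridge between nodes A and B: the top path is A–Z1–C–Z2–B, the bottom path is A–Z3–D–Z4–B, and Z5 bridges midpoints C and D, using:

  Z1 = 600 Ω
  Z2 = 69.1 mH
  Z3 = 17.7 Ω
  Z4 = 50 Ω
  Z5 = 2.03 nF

Step 1 — Angular frequency: ω = 2π·f = 2π·1.28e+04 = 8.042e+04 rad/s.
Step 2 — Component impedances:
  Z1: Z = R = 600 Ω
  Z2: Z = jωL = j·8.042e+04·0.0691 = 0 + j5557 Ω
  Z3: Z = R = 17.7 Ω
  Z4: Z = R = 50 Ω
  Z5: Z = 1/(jωC) = -j/(ω·C) = 0 - j6125 Ω
Step 3 — Bridge requires nodal analysis (the Z5 bridge couples midpoints C and D, so the two paths cannot be reduced to a simple series/parallel combination). Setting node B to ground and injecting 1 A at node A, the 3-node admittance system at A, C, D solves to V_A = Z_AB = 67.64 + j0.7717 Ω = 67.64∠0.7° Ω.
Step 4 — Power factor: PF = cos(φ) = Re(Z)/|Z| = 67.639/67.644 = 0.9999.
Step 5 — Type: Im(Z) = 0.7717 ⇒ lagging (phase φ = 0.7°).

PF = 0.9999 (lagging, φ = 0.7°)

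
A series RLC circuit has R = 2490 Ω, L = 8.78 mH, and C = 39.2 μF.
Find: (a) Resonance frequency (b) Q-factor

Step 1 — Resonance condition Im(Z)=0 gives ω₀ = 1/√(LC).
Step 2 — ω₀ = 1/√(0.00878·3.92e-05) = 1705 rad/s.
Step 3 — f₀ = ω₀/(2π) = 271.3 Hz.
Step 4 — Series Q: Q = ω₀L/R = 1705·0.00878/2490 = 0.00601.

(a) f₀ = 271.3 Hz  (b) Q = 0.00601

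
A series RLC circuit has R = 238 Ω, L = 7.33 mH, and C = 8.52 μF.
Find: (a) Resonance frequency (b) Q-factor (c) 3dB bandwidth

Step 1 — Resonance: ω₀ = 1/√(LC) = 1/√(0.00733·8.52e-06) = 4002 rad/s.
Step 2 — f₀ = ω₀/(2π) = 636.9 Hz.
Step 3 — Series Q: Q = ω₀L/R = 4002·0.00733/238 = 0.1232.
Step 4 — Bandwidth: Δω = ω₀/Q = 3.247e+04 rad/s; BW = Δω/(2π) = 5168 Hz.

(a) f₀ = 636.9 Hz  (b) Q = 0.1232  (c) BW = 5168 Hz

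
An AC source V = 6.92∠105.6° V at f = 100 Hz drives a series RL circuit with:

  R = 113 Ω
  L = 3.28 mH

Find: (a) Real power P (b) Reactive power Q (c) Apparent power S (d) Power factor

Step 1 — Angular frequency: ω = 2π·f = 2π·100 = 628.3 rad/s.
Step 2 — Component impedances:
  R: Z = R = 113 Ω
  L: Z = jωL = j·628.3·0.00328 = 0 + j2.061 Ω
Step 3 — Series combination: Z_total = R + L = 113 + j2.061 Ω = 113∠1.0° Ω.
Step 4 — Source phasor: V = 6.92∠105.6° V = -1.861 + j6.665 V.
Step 5 — Current: I = V / Z = -0.01539 + j0.05926 A = 0.06123∠104.6° A.
Step 6 — Complex power: S = V·I* = 0.4236 + j0.007726 VA.
Step 7 — Real power: P = Re(S) = 0.4236 W.
Step 8 — Reactive power: Q = Im(S) = 0.007726 VAR.
Step 9 — Apparent power: |S| = 0.4237 VA.
Step 10 — Power factor: PF = P/|S| = 0.9998 (lagging).

(a) P = 0.4236 W  (b) Q = 0.007726 VAR  (c) S = 0.4237 VA  (d) PF = 0.9998 (lagging)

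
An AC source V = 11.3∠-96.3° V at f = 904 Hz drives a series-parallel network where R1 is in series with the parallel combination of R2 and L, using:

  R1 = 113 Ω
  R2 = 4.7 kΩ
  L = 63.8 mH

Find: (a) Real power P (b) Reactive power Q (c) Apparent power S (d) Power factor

Step 1 — Angular frequency: ω = 2π·f = 2π·904 = 5680 rad/s.
Step 2 — Component impedances:
  R1: Z = R = 113 Ω
  R2: Z = R = 4700 Ω
  L: Z = jωL = j·5680·0.0638 = 0 + j362.4 Ω
Step 3 — Parallel branch: R2 || L = 1/(1/R2 + 1/L) = 27.78 + j360.2 Ω.
Step 4 — Series with R1: Z_total = R1 + (R2 || L) = 140.8 + j360.2 Ω = 386.8∠68.7° Ω.
Step 5 — Source phasor: V = 11.3∠-96.3° V = -1.24 - j11.23 V.
Step 6 — Current: I = V / Z = -0.02821 - j0.007584 A = 0.02922∠-165.0° A.
Step 7 — Complex power: S = V·I* = 0.1202 + j0.3075 VA.
Step 8 — Real power: P = Re(S) = 0.1202 W.
Step 9 — Reactive power: Q = Im(S) = 0.3075 VAR.
Step 10 — Apparent power: |S| = 0.3301 VA.
Step 11 — Power factor: PF = P/|S| = 0.364 (lagging).

(a) P = 0.1202 W  (b) Q = 0.3075 VAR  (c) S = 0.3301 VA  (d) PF = 0.364 (lagging)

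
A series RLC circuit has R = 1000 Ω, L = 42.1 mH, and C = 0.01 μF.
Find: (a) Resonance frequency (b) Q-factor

Step 1 — Resonance condition Im(Z)=0 gives ω₀ = 1/√(LC).
Step 2 — ω₀ = 1/√(0.0421·1e-08) = 4.874e+04 rad/s.
Step 3 — f₀ = ω₀/(2π) = 7757 Hz.
Step 4 — Series Q: Q = ω₀L/R = 4.874e+04·0.0421/1000 = 2.052.

(a) f₀ = 7757 Hz  (b) Q = 2.052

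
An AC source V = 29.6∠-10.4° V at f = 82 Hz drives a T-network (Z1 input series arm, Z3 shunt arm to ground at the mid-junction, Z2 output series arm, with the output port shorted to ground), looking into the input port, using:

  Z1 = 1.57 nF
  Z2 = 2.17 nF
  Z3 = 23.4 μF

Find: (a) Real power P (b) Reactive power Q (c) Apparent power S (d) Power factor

Step 1 — Angular frequency: ω = 2π·f = 2π·82 = 515.2 rad/s.
Step 2 — Component impedances:
  Z1: Z = 1/(jωC) = -j/(ω·C) = 0 - j1.236e+06 Ω
  Z2: Z = 1/(jωC) = -j/(ω·C) = 0 - j8.944e+05 Ω
  Z3: Z = 1/(jωC) = -j/(ω·C) = 0 - j82.95 Ω
Step 3 — With the output port shorted to ground, the output series arm Z2 runs from the junction to ground; the shunt arm Z3 also runs from the junction to ground. They appear in parallel: Z3 || Z2 = 0 - j82.94 Ω.
Step 4 — Series with input arm Z1: Z_in = Z1 + (Z3 || Z2) = 0 - j1.236e+06 Ω = 1.236e+06∠-90.0° Ω.
Step 5 — Source phasor: V = 29.6∠-10.4° V = 29.11 - j5.343 V.
Step 6 — Current: I = V / Z = 4.322e-06 + j2.355e-05 A = 2.394e-05∠79.6° A.
Step 7 — Complex power: S = V·I* = 0 - j0.0007087 VA.
Step 8 — Real power: P = Re(S) = 0 W.
Step 9 — Reactive power: Q = Im(S) = -0.0007087 VAR.
Step 10 — Apparent power: |S| = 0.0007087 VA.
Step 11 — Power factor: PF = P/|S| = 0 (leading).

(a) P = 0 W  (b) Q = -0.0007087 VAR  (c) S = 0.0007087 VA  (d) PF = 0 (leading)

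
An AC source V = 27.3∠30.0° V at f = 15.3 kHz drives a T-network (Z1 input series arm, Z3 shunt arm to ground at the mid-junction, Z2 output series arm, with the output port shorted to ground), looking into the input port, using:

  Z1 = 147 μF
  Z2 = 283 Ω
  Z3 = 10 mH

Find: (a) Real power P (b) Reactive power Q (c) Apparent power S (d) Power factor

Step 1 — Angular frequency: ω = 2π·f = 2π·1.53e+04 = 9.613e+04 rad/s.
Step 2 — Component impedances:
  Z1: Z = 1/(jωC) = -j/(ω·C) = 0 - j0.07076 Ω
  Z2: Z = R = 283 Ω
  Z3: Z = jωL = j·9.613e+04·0.01 = 0 + j961.3 Ω
Step 3 — With the output port shorted to ground, the output series arm Z2 runs from the junction to ground; the shunt arm Z3 also runs from the junction to ground. They appear in parallel: Z3 || Z2 = 260.4 + j76.67 Ω.
Step 4 — Series with input arm Z1: Z_in = Z1 + (Z3 || Z2) = 260.4 + j76.6 Ω = 271.5∠16.4° Ω.
Step 5 — Source phasor: V = 27.3∠30.0° V = 23.64 + j13.65 V.
Step 6 — Current: I = V / Z = 0.09774 + j0.02367 A = 0.1006∠13.6° A.
Step 7 — Complex power: S = V·I* = 2.634 + j0.7747 VA.
Step 8 — Real power: P = Re(S) = 2.634 W.
Step 9 — Reactive power: Q = Im(S) = 0.7747 VAR.
Step 10 — Apparent power: |S| = 2.745 VA.
Step 11 — Power factor: PF = P/|S| = 0.9594 (lagging).

(a) P = 2.634 W  (b) Q = 0.7747 VAR  (c) S = 2.745 VA  (d) PF = 0.9594 (lagging)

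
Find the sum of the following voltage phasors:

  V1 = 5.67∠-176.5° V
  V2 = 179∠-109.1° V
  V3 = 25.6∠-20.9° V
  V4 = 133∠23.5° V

Step 1 — Convert each phasor to rectangular form:
  V1 = 5.67·(cos(-176.5°) + j·sin(-176.5°)) = -5.659 - j0.3461 V
  V2 = 179·(cos(-109.1°) + j·sin(-109.1°)) = -58.57 - j169.1 V
  V3 = 25.6·(cos(-20.9°) + j·sin(-20.9°)) = 23.92 - j9.132 V
  V4 = 133·(cos(23.5°) + j·sin(23.5°)) = 122 + j53.03 V
Step 2 — Sum components: V_total = 81.65 - j125.6 V.
Step 3 — Convert to polar: |V_total| = 149.8 V, ∠V_total = -57.0°.

V_total = 149.8∠-57.0° V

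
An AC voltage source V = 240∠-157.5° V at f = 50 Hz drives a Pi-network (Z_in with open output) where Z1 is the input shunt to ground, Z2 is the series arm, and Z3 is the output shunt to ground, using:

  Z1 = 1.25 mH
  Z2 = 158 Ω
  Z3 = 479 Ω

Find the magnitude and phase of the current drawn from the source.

Step 1 — Angular frequency: ω = 2π·f = 2π·50 = 314.2 rad/s.
Step 2 — Component impedances:
  Z1: Z = jωL = j·314.2·0.00125 = 0 + j0.3927 Ω
  Z2: Z = R = 158 Ω
  Z3: Z = R = 479 Ω
Step 3 — With open output, the series arm Z2 and the output shunt Z3 appear in series to ground: Z2 + Z3 = 637 Ω.
Step 4 — Parallel with input shunt Z1: Z_in = Z1 || (Z2 + Z3) = 0.0002421 + j0.3927 Ω = 0.3927∠90.0° Ω.
Step 5 — Source phasor: V = 240∠-157.5° V = -221.7 - j91.84 V.
Step 6 — Ohm's law: I = V / Z_total = (-221.7 - j91.84) / (0.0002421 + j0.3927) = -234.2 + j564.5 A.
Step 7 — Convert to polar: |I| = 611.2 A, ∠I = 112.5°.

I = 611.2∠112.5° A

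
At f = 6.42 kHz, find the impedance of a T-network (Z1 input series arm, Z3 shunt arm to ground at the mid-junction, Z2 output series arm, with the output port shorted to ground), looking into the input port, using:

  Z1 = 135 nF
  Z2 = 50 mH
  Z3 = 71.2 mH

Step 1 — Angular frequency: ω = 2π·f = 2π·6420 = 4.034e+04 rad/s.
Step 2 — Component impedances:
  Z1: Z = 1/(jωC) = -j/(ω·C) = 0 - j183.6 Ω
  Z2: Z = jωL = j·4.034e+04·0.05 = 0 + j2017 Ω
  Z3: Z = jωL = j·4.034e+04·0.0712 = 0 + j2872 Ω
Step 3 — With the output port shorted to ground, the output series arm Z2 runs from the junction to ground; the shunt arm Z3 also runs from the junction to ground. They appear in parallel: Z3 || Z2 = 0 + j1185 Ω.
Step 4 — Series with input arm Z1: Z_in = Z1 + (Z3 || Z2) = 0 + j1001 Ω = 1001∠90.0° Ω.

Z = 0 + j1001 Ω = 1001∠90.0° Ω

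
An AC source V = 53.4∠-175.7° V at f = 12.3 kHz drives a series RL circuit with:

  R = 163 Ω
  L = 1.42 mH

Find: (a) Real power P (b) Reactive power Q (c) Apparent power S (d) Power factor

Step 1 — Angular frequency: ω = 2π·f = 2π·1.23e+04 = 7.728e+04 rad/s.
Step 2 — Component impedances:
  R: Z = R = 163 Ω
  L: Z = jωL = j·7.728e+04·0.00142 = 0 + j109.7 Ω
Step 3 — Series combination: Z_total = R + L = 163 + j109.7 Ω = 196.5∠34.0° Ω.
Step 4 — Source phasor: V = 53.4∠-175.7° V = -53.25 - j4.004 V.
Step 5 — Current: I = V / Z = -0.2362 + j0.1344 A = 0.2718∠150.3° A.
Step 6 — Complex power: S = V·I* = 12.04 + j8.105 VA.
Step 7 — Real power: P = Re(S) = 12.04 W.
Step 8 — Reactive power: Q = Im(S) = 8.105 VAR.
Step 9 — Apparent power: |S| = 14.51 VA.
Step 10 — Power factor: PF = P/|S| = 0.8295 (lagging).

(a) P = 12.04 W  (b) Q = 8.105 VAR  (c) S = 14.51 VA  (d) PF = 0.8295 (lagging)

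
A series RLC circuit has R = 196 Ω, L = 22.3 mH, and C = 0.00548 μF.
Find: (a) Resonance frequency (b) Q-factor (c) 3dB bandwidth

Step 1 — Resonance condition Im(Z)=0 gives ω₀ = 1/√(LC).
Step 2 — ω₀ = 1/√(0.0223·5.48e-09) = 9.046e+04 rad/s.
Step 3 — f₀ = ω₀/(2π) = 1.44e+04 Hz.
Step 4 — Series Q: Q = ω₀L/R = 9.046e+04·0.0223/196 = 10.29.
Step 5 — 3dB bandwidth: Δω = ω₀/Q = 8789 rad/s; BW = Δω/(2π) = 1399 Hz.

(a) f₀ = 1.44e+04 Hz  (b) Q = 10.29  (c) BW = 1399 Hz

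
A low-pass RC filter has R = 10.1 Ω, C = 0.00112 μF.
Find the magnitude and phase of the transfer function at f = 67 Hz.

Step 1 — Angular frequency: ω = 2π·67 = 421 rad/s.
Step 2 — Transfer function: H(jω) = 1/(1 + jωRC).
Step 3 — Denominator: 1 + jωRC = 1 + j·421·10.1·1.12e-09 = 1 + j4.762e-06.
Step 4 — H = 1 - j4.762e-06.
Step 5 — Magnitude: |H| = 1 (-0.0 dB); phase: φ = -0.0°.

|H| = 1 (-0.0 dB), φ = -0.0°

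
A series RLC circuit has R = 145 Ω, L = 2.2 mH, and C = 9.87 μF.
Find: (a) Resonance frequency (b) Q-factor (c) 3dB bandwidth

Step 1 — Resonance: ω₀ = 1/√(LC) = 1/√(0.0022·9.87e-06) = 6786 rad/s.
Step 2 — f₀ = ω₀/(2π) = 1080 Hz.
Step 3 — Series Q: Q = ω₀L/R = 6786·0.0022/145 = 0.103.
Step 4 — Bandwidth: Δω = ω₀/Q = 6.591e+04 rad/s; BW = Δω/(2π) = 1.049e+04 Hz.

(a) f₀ = 1080 Hz  (b) Q = 0.103  (c) BW = 1.049e+04 Hz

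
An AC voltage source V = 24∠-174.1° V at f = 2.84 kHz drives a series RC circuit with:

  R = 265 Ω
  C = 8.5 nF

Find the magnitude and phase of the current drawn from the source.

Step 1 — Angular frequency: ω = 2π·f = 2π·2840 = 1.784e+04 rad/s.
Step 2 — Component impedances:
  R: Z = R = 265 Ω
  C: Z = 1/(jωC) = -j/(ω·C) = 0 - j6593 Ω
Step 3 — Series combination: Z_total = R + C = 265 - j6593 Ω = 6598∠-87.7° Ω.
Step 4 — Source phasor: V = 24∠-174.1° V = -23.87 - j2.467 V.
Step 5 — Ohm's law: I = V / Z_total = (-23.87 - j2.467) / (265 - j6593) = 0.0002283 - j0.00363 A.
Step 6 — Convert to polar: |I| = 0.003637 A, ∠I = -86.4°.

I = 0.003637∠-86.4° A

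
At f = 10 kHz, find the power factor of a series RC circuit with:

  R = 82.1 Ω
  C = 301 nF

Step 1 — Angular frequency: ω = 2π·f = 2π·1e+04 = 6.283e+04 rad/s.
Step 2 — Component impedances:
  R: Z = R = 82.1 Ω
  C: Z = 1/(jωC) = -j/(ω·C) = 0 - j52.88 Ω
Step 3 — Series combination: Z_total = R + C = 82.1 - j52.88 Ω = 97.65∠-32.8° Ω.
Step 4 — Power factor: PF = cos(φ) = Re(Z)/|Z| = 82.1/97.654 = 0.8407.
Step 5 — Type: Im(Z) = -52.88 ⇒ leading (phase φ = -32.8°).

PF = 0.8407 (leading, φ = -32.8°)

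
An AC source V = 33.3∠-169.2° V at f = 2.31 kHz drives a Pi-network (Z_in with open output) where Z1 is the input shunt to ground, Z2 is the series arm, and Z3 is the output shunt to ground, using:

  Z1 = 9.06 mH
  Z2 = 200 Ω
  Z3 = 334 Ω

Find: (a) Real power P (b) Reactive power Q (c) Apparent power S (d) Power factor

Step 1 — Angular frequency: ω = 2π·f = 2π·2310 = 1.451e+04 rad/s.
Step 2 — Component impedances:
  Z1: Z = jωL = j·1.451e+04·0.00906 = 0 + j131.5 Ω
  Z2: Z = R = 200 Ω
  Z3: Z = R = 334 Ω
Step 3 — With open output, the series arm Z2 and the output shunt Z3 appear in series to ground: Z2 + Z3 = 534 Ω.
Step 4 — Parallel with input shunt Z1: Z_in = Z1 || (Z2 + Z3) = 30.53 + j124 Ω = 127.7∠76.2° Ω.
Step 5 — Source phasor: V = 33.3∠-169.2° V = -32.71 - j6.24 V.
Step 6 — Current: I = V / Z = -0.1087 + j0.2371 A = 0.2608∠114.6° A.
Step 7 — Complex power: S = V·I* = 2.077 + j8.433 VA.
Step 8 — Real power: P = Re(S) = 2.077 W.
Step 9 — Reactive power: Q = Im(S) = 8.433 VAR.
Step 10 — Apparent power: |S| = 8.685 VA.
Step 11 — Power factor: PF = P/|S| = 0.2391 (lagging).

(a) P = 2.077 W  (b) Q = 8.433 VAR  (c) S = 8.685 VA  (d) PF = 0.2391 (lagging)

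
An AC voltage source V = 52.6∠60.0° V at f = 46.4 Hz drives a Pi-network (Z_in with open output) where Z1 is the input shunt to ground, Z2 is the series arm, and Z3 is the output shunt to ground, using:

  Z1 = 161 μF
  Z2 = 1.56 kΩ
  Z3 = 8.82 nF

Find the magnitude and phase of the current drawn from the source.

Step 1 — Angular frequency: ω = 2π·f = 2π·46.4 = 291.5 rad/s.
Step 2 — Component impedances:
  Z1: Z = 1/(jωC) = -j/(ω·C) = 0 - j21.3 Ω
  Z2: Z = R = 1560 Ω
  Z3: Z = 1/(jωC) = -j/(ω·C) = 0 - j3.889e+05 Ω
Step 3 — With open output, the series arm Z2 and the output shunt Z3 appear in series to ground: Z2 + Z3 = 1560 - j3.889e+05 Ω.
Step 4 — Parallel with input shunt Z1: Z_in = Z1 || (Z2 + Z3) = 4.681e-06 - j21.3 Ω = 21.3∠-90.0° Ω.
Step 5 — Source phasor: V = 52.6∠60.0° V = 26.3 + j45.55 V.
Step 6 — Ohm's law: I = V / Z_total = (26.3 + j45.55) / (4.681e-06 - j21.3) = -2.138 + j1.235 A.
Step 7 — Convert to polar: |I| = 2.469 A, ∠I = 150.0°.

I = 2.469∠150.0° A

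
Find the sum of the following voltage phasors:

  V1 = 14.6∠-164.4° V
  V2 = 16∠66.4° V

Step 1 — Convert each phasor to rectangular form:
  V1 = 14.6·(cos(-164.4°) + j·sin(-164.4°)) = -14.06 - j3.926 V
  V2 = 16·(cos(66.4°) + j·sin(66.4°)) = 6.406 + j14.66 V
Step 2 — Sum components: V_total = -7.657 + j10.74 V.
Step 3 — Convert to polar: |V_total| = 13.19 V, ∠V_total = 125.5°.

V_total = 13.19∠125.5° V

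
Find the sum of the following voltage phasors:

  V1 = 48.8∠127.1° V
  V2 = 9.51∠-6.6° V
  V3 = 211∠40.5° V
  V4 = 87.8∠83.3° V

Step 1 — Convert each phasor to rectangular form:
  V1 = 48.8·(cos(127.1°) + j·sin(127.1°)) = -29.44 + j38.92 V
  V2 = 9.51·(cos(-6.6°) + j·sin(-6.6°)) = 9.447 - j1.093 V
  V3 = 211·(cos(40.5°) + j·sin(40.5°)) = 160.4 + j137 V
  V4 = 87.8·(cos(83.3°) + j·sin(83.3°)) = 10.24 + j87.2 V
Step 2 — Sum components: V_total = 150.7 + j262.1 V.
Step 3 — Convert to polar: |V_total| = 302.3 V, ∠V_total = 60.1°.

V_total = 302.3∠60.1° V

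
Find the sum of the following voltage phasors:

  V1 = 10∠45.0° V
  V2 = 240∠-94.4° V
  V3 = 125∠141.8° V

Step 1 — Convert each phasor to rectangular form:
  V1 = 10·(cos(45.0°) + j·sin(45.0°)) = 7.071 + j7.071 V
  V2 = 240·(cos(-94.4°) + j·sin(-94.4°)) = -18.41 - j239.3 V
  V3 = 125·(cos(141.8°) + j·sin(141.8°)) = -98.23 + j77.3 V
Step 2 — Sum components: V_total = -109.6 - j154.9 V.
Step 3 — Convert to polar: |V_total| = 189.8 V, ∠V_total = -125.3°.

V_total = 189.8∠-125.3° V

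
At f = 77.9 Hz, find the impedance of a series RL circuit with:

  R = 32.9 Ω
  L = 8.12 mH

Step 1 — Angular frequency: ω = 2π·f = 2π·77.9 = 489.5 rad/s.
Step 2 — Component impedances:
  R: Z = R = 32.9 Ω
  L: Z = jωL = j·489.5·0.00812 = 0 + j3.974 Ω
Step 3 — Series combination: Z_total = R + L = 32.9 + j3.974 Ω = 33.14∠6.9° Ω.

Z = 32.9 + j3.974 Ω = 33.14∠6.9° Ω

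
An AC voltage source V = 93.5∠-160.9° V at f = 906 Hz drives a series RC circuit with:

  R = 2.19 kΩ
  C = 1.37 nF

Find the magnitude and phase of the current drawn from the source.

Step 1 — Angular frequency: ω = 2π·f = 2π·906 = 5693 rad/s.
Step 2 — Component impedances:
  R: Z = R = 2190 Ω
  C: Z = 1/(jωC) = -j/(ω·C) = 0 - j1.282e+05 Ω
Step 3 — Series combination: Z_total = R + C = 2190 - j1.282e+05 Ω = 1.282e+05∠-89.0° Ω.
Step 4 — Source phasor: V = 93.5∠-160.9° V = -88.35 - j30.59 V.
Step 5 — Ohm's law: I = V / Z_total = (-88.35 - j30.59) / (2190 - j1.282e+05) = 0.0002268 - j0.0006929 A.
Step 6 — Convert to polar: |I| = 0.0007291 A, ∠I = -71.9°.

I = 0.0007291∠-71.9° A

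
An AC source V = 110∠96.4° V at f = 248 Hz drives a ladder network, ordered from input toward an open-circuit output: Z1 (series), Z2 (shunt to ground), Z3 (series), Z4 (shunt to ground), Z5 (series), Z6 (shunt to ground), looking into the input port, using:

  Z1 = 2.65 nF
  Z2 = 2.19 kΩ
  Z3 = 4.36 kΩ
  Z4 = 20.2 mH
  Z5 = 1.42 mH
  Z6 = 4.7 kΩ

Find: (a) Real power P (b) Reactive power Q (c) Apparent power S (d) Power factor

Step 1 — Angular frequency: ω = 2π·f = 2π·248 = 1558 rad/s.
Step 2 — Component impedances:
  Z1: Z = 1/(jωC) = -j/(ω·C) = 0 - j2.422e+05 Ω
  Z2: Z = R = 2190 Ω
  Z3: Z = R = 4360 Ω
  Z4: Z = jωL = j·1558·0.0202 = 0 + j31.48 Ω
  Z5: Z = jωL = j·1558·0.00142 = 0 + j2.213 Ω
  Z6: Z = R = 4700 Ω
Step 3 — Ladder network (open output): work backward from the far end, alternating series and parallel combinations. Z_in = 1458 - j2.422e+05 Ω = 2.422e+05∠-89.7° Ω.
Step 4 — Source phasor: V = 110∠96.4° V = -12.26 + j109.3 V.
Step 5 — Current: I = V / Z = -0.0004517 - j4.791e-05 A = 0.0004542∠-173.9° A.
Step 6 — Complex power: S = V·I* = 0.0003008 - j0.04996 VA.
Step 7 — Real power: P = Re(S) = 0.0003008 W.
Step 8 — Reactive power: Q = Im(S) = -0.04996 VAR.
Step 9 — Apparent power: |S| = 0.04996 VA.
Step 10 — Power factor: PF = P/|S| = 0.00602 (leading).

(a) P = 0.0003008 W  (b) Q = -0.04996 VAR  (c) S = 0.04996 VA  (d) PF = 0.00602 (leading)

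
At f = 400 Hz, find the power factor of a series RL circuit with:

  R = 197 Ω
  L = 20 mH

Step 1 — Angular frequency: ω = 2π·f = 2π·400 = 2513 rad/s.
Step 2 — Component impedances:
  R: Z = R = 197 Ω
  L: Z = jωL = j·2513·0.02 = 0 + j50.27 Ω
Step 3 — Series combination: Z_total = R + L = 197 + j50.27 Ω = 203.3∠14.3° Ω.
Step 4 — Power factor: PF = cos(φ) = Re(Z)/|Z| = 197/203.3 = 0.969.
Step 5 — Type: Im(Z) = 50.27 ⇒ lagging (phase φ = 14.3°).

PF = 0.969 (lagging, φ = 14.3°)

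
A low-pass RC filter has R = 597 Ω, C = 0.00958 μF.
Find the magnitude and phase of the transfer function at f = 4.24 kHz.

Step 1 — Angular frequency: ω = 2π·4240 = 2.664e+04 rad/s.
Step 2 — Transfer function: H(jω) = 1/(1 + jωRC).
Step 3 — Denominator: 1 + jωRC = 1 + j·2.664e+04·597·9.58e-09 = 1 + j0.1524.
Step 4 — H = 0.9773 - j0.1489.
Step 5 — Magnitude: |H| = 0.9886 (-0.1 dB); phase: φ = -8.7°.

|H| = 0.9886 (-0.1 dB), φ = -8.7°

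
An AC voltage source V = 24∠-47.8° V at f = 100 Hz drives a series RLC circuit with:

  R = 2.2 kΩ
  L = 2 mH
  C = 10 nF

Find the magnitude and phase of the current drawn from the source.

Step 1 — Angular frequency: ω = 2π·f = 2π·100 = 628.3 rad/s.
Step 2 — Component impedances:
  R: Z = R = 2200 Ω
  L: Z = jωL = j·628.3·0.002 = 0 + j1.257 Ω
  C: Z = 1/(jωC) = -j/(ω·C) = 0 - j1.592e+05 Ω
Step 3 — Series combination: Z_total = R + L + C = 2200 - j1.592e+05 Ω = 1.592e+05∠-89.2° Ω.
Step 4 — Source phasor: V = 24∠-47.8° V = 16.12 - j17.78 V.
Step 5 — Ohm's law: I = V / Z_total = (16.12 - j17.78) / (2200 - j1.592e+05) = 0.0001131 + j9.973e-05 A.
Step 6 — Convert to polar: |I| = 0.0001508 A, ∠I = 41.4°.

I = 0.0001508∠41.4° A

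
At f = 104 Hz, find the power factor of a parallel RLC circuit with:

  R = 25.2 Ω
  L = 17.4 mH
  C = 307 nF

Step 1 — Angular frequency: ω = 2π·f = 2π·104 = 653.5 rad/s.
Step 2 — Component impedances:
  R: Z = R = 25.2 Ω
  L: Z = jωL = j·653.5·0.0174 = 0 + j11.37 Ω
  C: Z = 1/(jωC) = -j/(ω·C) = 0 - j4985 Ω
Step 3 — Parallel combination: 1/Z_total = 1/R + 1/L + 1/C; Z_total = 4.279 + j9.461 Ω = 10.38∠65.7° Ω.
Step 4 — Power factor: PF = cos(φ) = Re(Z)/|Z| = 4.2786/10.384 = 0.412.
Step 5 — Type: Im(Z) = 9.461 ⇒ lagging (phase φ = 65.7°).

PF = 0.412 (lagging, φ = 65.7°)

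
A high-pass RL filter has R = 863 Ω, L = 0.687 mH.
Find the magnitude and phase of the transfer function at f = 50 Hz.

Step 1 — Angular frequency: ω = 2π·50 = 314.2 rad/s.
Step 2 — Transfer function: H(jω) = jωL/(R + jωL).
Step 3 — Numerator jωL = j·0.2158; denominator R + jωL = 863 + j0.2158.
Step 4 — H = 6.254e-08 + j0.0002501.
Step 5 — Magnitude: |H| = 0.0002501 (-72.0 dB); phase: φ = 90.0°.

|H| = 0.0002501 (-72.0 dB), φ = 90.0°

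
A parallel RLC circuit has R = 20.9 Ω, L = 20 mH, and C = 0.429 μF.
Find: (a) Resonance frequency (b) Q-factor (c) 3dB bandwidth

Step 1 — Resonance: ω₀ = 1/√(LC) = 1/√(0.02·4.29e-07) = 1.08e+04 rad/s.
Step 2 — f₀ = ω₀/(2π) = 1718 Hz.
Step 3 — Parallel Q: Q = R/(ω₀L) = 20.9/(1.08e+04·0.02) = 0.0968.
Step 4 — Bandwidth: Δω = ω₀/Q = 1.115e+05 rad/s; BW = Δω/(2π) = 1.775e+04 Hz.

(a) f₀ = 1718 Hz  (b) Q = 0.0968  (c) BW = 1.775e+04 Hz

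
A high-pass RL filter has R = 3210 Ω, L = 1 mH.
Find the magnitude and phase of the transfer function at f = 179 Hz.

Step 1 — Angular frequency: ω = 2π·179 = 1125 rad/s.
Step 2 — Transfer function: H(jω) = jωL/(R + jωL).
Step 3 — Numerator jωL = j·1.125; denominator R + jωL = 3210 + j1.125.
Step 4 — H = 1.228e-07 + j0.0003504.
Step 5 — Magnitude: |H| = 0.0003504 (-69.1 dB); phase: φ = 90.0°.

|H| = 0.0003504 (-69.1 dB), φ = 90.0°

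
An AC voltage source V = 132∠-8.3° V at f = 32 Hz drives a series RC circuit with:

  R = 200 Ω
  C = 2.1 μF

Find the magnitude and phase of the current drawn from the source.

Step 1 — Angular frequency: ω = 2π·f = 2π·32 = 201.1 rad/s.
Step 2 — Component impedances:
  R: Z = R = 200 Ω
  C: Z = 1/(jωC) = -j/(ω·C) = 0 - j2368 Ω
Step 3 — Series combination: Z_total = R + C = 200 - j2368 Ω = 2377∠-85.2° Ω.
Step 4 — Source phasor: V = 132∠-8.3° V = 130.6 - j19.06 V.
Step 5 — Ohm's law: I = V / Z_total = (130.6 - j19.06) / (200 - j2368) = 0.01261 + j0.05409 A.
Step 6 — Convert to polar: |I| = 0.05554 A, ∠I = 76.9°.

I = 0.05554∠76.9° A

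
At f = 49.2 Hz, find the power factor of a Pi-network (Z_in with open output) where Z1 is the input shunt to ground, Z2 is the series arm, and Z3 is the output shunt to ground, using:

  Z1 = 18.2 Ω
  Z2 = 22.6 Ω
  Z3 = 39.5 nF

Step 1 — Angular frequency: ω = 2π·f = 2π·49.2 = 309.1 rad/s.
Step 2 — Component impedances:
  Z1: Z = R = 18.2 Ω
  Z2: Z = R = 22.6 Ω
  Z3: Z = 1/(jωC) = -j/(ω·C) = 0 - j8.19e+04 Ω
Step 3 — With open output, the series arm Z2 and the output shunt Z3 appear in series to ground: Z2 + Z3 = 22.6 - j8.19e+04 Ω.
Step 4 — Parallel with input shunt Z1: Z_in = Z1 || (Z2 + Z3) = 18.2 - j0.004045 Ω = 18.2∠-0.0° Ω.
Step 5 — Power factor: PF = cos(φ) = Re(Z)/|Z| = 18.2/18.2 = 1.
Step 6 — Type: Im(Z) = -0.004045 ⇒ leading (phase φ = -0.0°).

PF = 1 (leading, φ = -0.0°)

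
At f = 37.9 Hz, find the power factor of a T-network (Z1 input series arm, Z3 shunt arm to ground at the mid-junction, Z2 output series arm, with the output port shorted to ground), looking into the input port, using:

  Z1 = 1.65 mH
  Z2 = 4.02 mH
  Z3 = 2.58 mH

Step 1 — Angular frequency: ω = 2π·f = 2π·37.9 = 238.1 rad/s.
Step 2 — Component impedances:
  Z1: Z = jωL = j·238.1·0.00165 = 0 + j0.3929 Ω
  Z2: Z = jωL = j·238.1·0.00402 = 0 + j0.9573 Ω
  Z3: Z = jωL = j·238.1·0.00258 = 0 + j0.6144 Ω
Step 3 — With the output port shorted to ground, the output series arm Z2 runs from the junction to ground; the shunt arm Z3 also runs from the junction to ground. They appear in parallel: Z3 || Z2 = 0 + j0.3742 Ω.
Step 4 — Series with input arm Z1: Z_in = Z1 + (Z3 || Z2) = 0 + j0.7671 Ω = 0.7671∠90.0° Ω.
Step 5 — Power factor: PF = cos(φ) = Re(Z)/|Z| = 0/0.7671 = 0.
Step 6 — Type: Im(Z) = 0.7671 ⇒ lagging (phase φ = 90.0°).

PF = 0 (lagging, φ = 90.0°)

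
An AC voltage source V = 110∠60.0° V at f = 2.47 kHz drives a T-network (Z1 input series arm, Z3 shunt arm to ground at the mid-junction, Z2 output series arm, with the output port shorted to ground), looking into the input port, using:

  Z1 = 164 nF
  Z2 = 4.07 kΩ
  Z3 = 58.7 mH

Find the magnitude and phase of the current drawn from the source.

Step 1 — Angular frequency: ω = 2π·f = 2π·2470 = 1.552e+04 rad/s.
Step 2 — Component impedances:
  Z1: Z = 1/(jωC) = -j/(ω·C) = 0 - j392.9 Ω
  Z2: Z = R = 4070 Ω
  Z3: Z = jωL = j·1.552e+04·0.0587 = 0 + j911 Ω
Step 3 — With the output port shorted to ground, the output series arm Z2 runs from the junction to ground; the shunt arm Z3 also runs from the junction to ground. They appear in parallel: Z3 || Z2 = 194.2 + j867.5 Ω.
Step 4 — Series with input arm Z1: Z_in = Z1 + (Z3 || Z2) = 194.2 + j474.6 Ω = 512.8∠67.7° Ω.
Step 5 — Source phasor: V = 110∠60.0° V = 55 + j95.26 V.
Step 6 — Ohm's law: I = V / Z_total = (55 + j95.26) / (194.2 + j474.6) = 0.2125 - j0.02892 A.
Step 7 — Convert to polar: |I| = 0.2145 A, ∠I = -7.7°.

I = 0.2145∠-7.7° A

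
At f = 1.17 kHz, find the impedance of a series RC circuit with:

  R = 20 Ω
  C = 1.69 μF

Step 1 — Angular frequency: ω = 2π·f = 2π·1170 = 7351 rad/s.
Step 2 — Component impedances:
  R: Z = R = 20 Ω
  C: Z = 1/(jωC) = -j/(ω·C) = 0 - j80.49 Ω
Step 3 — Series combination: Z_total = R + C = 20 - j80.49 Ω = 82.94∠-76.0° Ω.

Z = 20 - j80.49 Ω = 82.94∠-76.0° Ω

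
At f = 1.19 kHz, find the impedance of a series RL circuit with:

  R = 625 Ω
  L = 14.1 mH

Step 1 — Angular frequency: ω = 2π·f = 2π·1190 = 7477 rad/s.
Step 2 — Component impedances:
  R: Z = R = 625 Ω
  L: Z = jωL = j·7477·0.0141 = 0 + j105.4 Ω
Step 3 — Series combination: Z_total = R + L = 625 + j105.4 Ω = 633.8∠9.6° Ω.

Z = 625 + j105.4 Ω = 633.8∠9.6° Ω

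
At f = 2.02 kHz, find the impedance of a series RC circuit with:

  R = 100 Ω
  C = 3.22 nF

Step 1 — Angular frequency: ω = 2π·f = 2π·2020 = 1.269e+04 rad/s.
Step 2 — Component impedances:
  R: Z = R = 100 Ω
  C: Z = 1/(jωC) = -j/(ω·C) = 0 - j2.447e+04 Ω
Step 3 — Series combination: Z_total = R + C = 100 - j2.447e+04 Ω = 2.447e+04∠-89.8° Ω.

Z = 100 - j2.447e+04 Ω = 2.447e+04∠-89.8° Ω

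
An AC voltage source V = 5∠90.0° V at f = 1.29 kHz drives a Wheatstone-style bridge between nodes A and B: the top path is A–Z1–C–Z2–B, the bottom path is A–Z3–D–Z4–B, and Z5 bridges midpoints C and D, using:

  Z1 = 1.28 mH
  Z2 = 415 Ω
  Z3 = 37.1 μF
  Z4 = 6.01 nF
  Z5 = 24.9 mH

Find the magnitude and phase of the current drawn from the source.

Step 1 — Angular frequency: ω = 2π·f = 2π·1290 = 8105 rad/s.
Step 2 — Component impedances:
  Z1: Z = jωL = j·8105·0.00128 = 0 + j10.37 Ω
  Z2: Z = R = 415 Ω
  Z3: Z = 1/(jωC) = -j/(ω·C) = 0 - j3.325 Ω
  Z4: Z = 1/(jωC) = -j/(ω·C) = 0 - j2.053e+04 Ω
  Z5: Z = jωL = j·8105·0.0249 = 0 + j201.8 Ω
Step 3 — Bridge requires nodal analysis (the Z5 bridge couples midpoints C and D, so the two paths cannot be reduced to a simple series/parallel combination). Setting node B to ground and injecting 1 A at node A, the 3-node admittance system at A, C, D solves to V_A = Z_AB = 415.2 + j1.467 Ω = 415.2∠0.2° Ω.
Step 4 — Source phasor: V = 5∠90.0° V = 0 + j5 V.
Step 5 — Ohm's law: I = V / Z_total = (0 + j5) / (415.2 + j1.467) = 4.255e-05 + j0.01204 A.
Step 6 — Convert to polar: |I| = 0.01204 A, ∠I = 89.8°.

I = 0.01204∠89.8° A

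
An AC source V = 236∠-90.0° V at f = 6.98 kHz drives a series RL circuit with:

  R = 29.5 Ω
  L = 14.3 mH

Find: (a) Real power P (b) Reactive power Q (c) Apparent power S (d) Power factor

Step 1 — Angular frequency: ω = 2π·f = 2π·6980 = 4.386e+04 rad/s.
Step 2 — Component impedances:
  R: Z = R = 29.5 Ω
  L: Z = jωL = j·4.386e+04·0.0143 = 0 + j627.1 Ω
Step 3 — Series combination: Z_total = R + L = 29.5 + j627.1 Ω = 627.8∠87.3° Ω.
Step 4 — Source phasor: V = 236∠-90.0° V = 0 - j236 V.
Step 5 — Current: I = V / Z = -0.3755 - j0.01766 A = 0.3759∠-177.3° A.
Step 6 — Complex power: S = V·I* = 4.168 + j88.61 VA.
Step 7 — Real power: P = Re(S) = 4.168 W.
Step 8 — Reactive power: Q = Im(S) = 88.61 VAR.
Step 9 — Apparent power: |S| = 88.71 VA.
Step 10 — Power factor: PF = P/|S| = 0.04699 (lagging).

(a) P = 4.168 W  (b) Q = 88.61 VAR  (c) S = 88.71 VA  (d) PF = 0.04699 (lagging)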